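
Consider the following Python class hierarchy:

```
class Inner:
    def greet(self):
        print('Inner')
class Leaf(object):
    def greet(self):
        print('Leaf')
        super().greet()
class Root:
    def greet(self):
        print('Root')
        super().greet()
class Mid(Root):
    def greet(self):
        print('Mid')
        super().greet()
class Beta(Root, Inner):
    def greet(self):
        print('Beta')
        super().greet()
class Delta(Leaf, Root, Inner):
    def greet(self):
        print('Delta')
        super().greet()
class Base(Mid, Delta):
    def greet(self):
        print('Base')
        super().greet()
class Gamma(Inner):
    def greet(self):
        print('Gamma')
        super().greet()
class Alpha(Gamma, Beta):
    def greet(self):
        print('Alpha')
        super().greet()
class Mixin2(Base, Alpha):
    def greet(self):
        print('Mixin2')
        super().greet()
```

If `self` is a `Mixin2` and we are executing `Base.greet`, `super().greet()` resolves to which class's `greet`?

Mid

L[Mixin2] = Mixin2 + merge(L[Base], L[Alpha], [Base Alpha])
  take Base:  [Base Mid Delta Leaf Root Inner object] + [Alpha Gamma Beta Root Inner object] + [Base Alpha]
  take Mid:  [Mid Delta Leaf Root Inner object] + [Alpha Gamma Beta Root Inner object] + [Alpha]
  take Delta:  [Delta Leaf Root Inner object] + [Alpha Gamma Beta Root Inner object] + [Alpha]
  take Leaf:  [Leaf Root Inner object] + [Alpha Gamma Beta Root Inner object] + [Alpha]
  take Alpha:  [Root Inner object] + [Alpha Gamma Beta Root Inner object] + [Alpha]
  take Gamma:  [Root Inner object] + [Gamma Beta Root Inner object]
  take Beta:  [Root Inner object] + [Beta Root Inner object]
  take Root:  [Root Inner object] + [Root Inner object]
  take Inner:  [Inner object] + [Inner object]
  take object:  [object] + [object]
MRO: Mixin2 Base Mid Delta Leaf Alpha Gamma Beta Root Inner object
super() in Base.greet on a Mixin2 instance goes to the class after Base in Mixin2's MRO: Mid.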